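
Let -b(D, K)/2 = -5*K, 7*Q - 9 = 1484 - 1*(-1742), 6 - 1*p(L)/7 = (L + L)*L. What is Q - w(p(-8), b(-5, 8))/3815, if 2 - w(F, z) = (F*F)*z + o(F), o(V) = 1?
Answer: 60108354/3815 ≈ 15756.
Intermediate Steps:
p(L) = 42 - 14*L² (p(L) = 42 - 7*(L + L)*L = 42 - 7*2*L*L = 42 - 14*L²)
Q = 3235/7 (Q = 9/7 + (1484 - 1*(-1742))/7 = 9/7 + (1484 + 1742)/7 = 9/7 + (⅐)*3226 = 9/7 + 3226/7 = 3235/7 ≈ 462.14)
b(D, K) = 10*K (b(D, K) = -(-10)*K = 10*K)
w(F, z) = 1 - z*F² (w(F, z) = 2 - ((F*F)*z + 1) = 2 - (F²*z + 1) = 2 - (z*F² + 1) = 2 - (1 + z*F²) = 2 + (-1 - z*F²) = 1 - z*F²)
Q - w(p(-8), b(-5, 8))/3815 = 3235/7 - (1 - 10*8*(42 - 14*(-8)²)²)/3815 = 3235/7 - (1 - 1*80*(42 - 14*64)²)/3815 = 3235/7 - (1 - 1*80*(42 - 896)²)/3815 = 3235/7 - (1 - 1*80*(-854)²)/3815 = 3235/7 - (1 - 1*80*729316)/3815 = 3235/7 - (1 - 58345280)/3815 = 3235/7 - (-58345279)/3815 = 3235/7 - 1*(-58345279/3815) = 3235/7 + 58345279/3815 = 60108354/3815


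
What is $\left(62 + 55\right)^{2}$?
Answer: $13689$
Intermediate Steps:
$\left(62 + 55\right)^{2} = 117^{2} = 13689$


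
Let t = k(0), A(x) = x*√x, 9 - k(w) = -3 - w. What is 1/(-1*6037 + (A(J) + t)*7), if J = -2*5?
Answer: I/(-5953*I + 70*√10) ≈ -0.00016775 + 6.2377e-6*I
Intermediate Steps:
k(w) = 12 + w (k(w) = 9 - (-3 - w) = 9 + (3 + w) = 12 + w)
J = -10
A(x) = x^(3/2)
t = 12 (t = 12 + 0 = 12)
1/(-1*6037 + (A(J) + t)*7) = 1/(-1*6037 + ((-10)^(3/2) + 12)*7) = 1/(-6037 + (-10*I*√10 + 12)*7) = 1/(-6037 + (12 - 10*I*√10)*7) = 1/(-6037 + (84 - 70*I*√10)) = 1/(-5953 - 70*I*√10)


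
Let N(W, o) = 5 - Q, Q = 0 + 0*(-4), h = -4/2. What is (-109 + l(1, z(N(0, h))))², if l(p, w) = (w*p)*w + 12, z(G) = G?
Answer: 5184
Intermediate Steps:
h = -2 (h = -4*½ = -2)
Q = 0 (Q = 0 + 0 = 0)
N(W, o) = 5 (N(W, o) = 5 - 1*0 = 5 + 0 = 5)
l(p, w) = 12 + p*w² (l(p, w) = (p*w)*w + 12 = p*w² + 12 = 12 + p*w²)
(-109 + l(1, z(N(0, h))))² = (-109 + (12 + 1*5²))² = (-109 + (12 + 1*25))² = (-109 + (12 + 25))² = (-109 + 37)² = (-72)² = 5184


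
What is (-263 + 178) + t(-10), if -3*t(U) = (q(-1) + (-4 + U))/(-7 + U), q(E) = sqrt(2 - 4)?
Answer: -4349/51 + I*sqrt(2)/51 ≈ -85.275 + 0.02773*I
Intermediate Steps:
q(E) = I*sqrt(2) (q(E) = sqrt(-2) = I*sqrt(2))
t(U) = -(-4 + U + I*sqrt(2))/(3*(-7 + U)) (t(U) = -(I*sqrt(2) + (-4 + U))/(3*(-7 + U)) = -(-4 + U + I*sqrt(2))/(3*(-7 + U)))
(-263 + 178) + t(-10) = (-263 + 178) + (4 - 1*(-10) - I*sqrt(2))/(3*(-7 - 10)) = -85 + (1/3)*(4 + 10 - I*sqrt(2))/(-17) = -85 + (1/3)*(-1/17)*(14 - I*sqrt(2)) = -85 + (-14/51 + I*sqrt(2)/51) = -4349/51 + I*sqrt(2)/51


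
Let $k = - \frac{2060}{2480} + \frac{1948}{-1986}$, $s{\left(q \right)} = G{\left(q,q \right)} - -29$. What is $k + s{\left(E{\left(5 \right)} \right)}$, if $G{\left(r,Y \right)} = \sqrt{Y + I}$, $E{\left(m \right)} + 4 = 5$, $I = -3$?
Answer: $\frac{3347773}{123132} + i \sqrt{2} \approx 27.188 + 1.4142 i$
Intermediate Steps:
$E{\left(m \right)} = 1$ ($E{\left(m \right)} = -4 + 5 = 1$)
$G{\left(r,Y \right)} = \sqrt{-3 + Y}$ ($G{\left(r,Y \right)} = \sqrt{Y - 3} = \sqrt{-3 + Y}$)
$s{\left(q \right)} = 29 + \sqrt{-3 + q}$ ($s{\left(q \right)} = \sqrt{-3 + q} - -29 = \sqrt{-3 + q} + 29 = 29 + \sqrt{-3 + q}$)
$k = - \frac{223055}{123132}$ ($k = \left(-2060\right) \frac{1}{2480} + 1948 \left(- \frac{1}{1986}\right) = - \frac{103}{124} - \frac{974}{993} = - \frac{223055}{123132} \approx -1.8115$)
$k + s{\left(E{\left(5 \right)} \right)} = - \frac{223055}{123132} + \left(29 + \sqrt{-3 + 1}\right) = - \frac{223055}{123132} + \left(29 + \sqrt{-2}\right) = - \frac{223055}{123132} + \left(29 + i \sqrt{2}\right) = \frac{3347773}{123132} + i \sqrt{2}$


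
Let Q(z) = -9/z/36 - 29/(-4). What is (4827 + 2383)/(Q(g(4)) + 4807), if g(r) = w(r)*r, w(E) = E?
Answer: 461440/308111 ≈ 1.4976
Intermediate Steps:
g(r) = r² (g(r) = r*r = r²)
Q(z) = 29/4 - 1/(4*z) (Q(z) = -9/z*(1/36) - 29*(-¼) = -1/(4*z) + 29/4 = 29/4 - 1/(4*z))
(4827 + 2383)/(Q(g(4)) + 4807) = (4827 + 2383)/((-1 + 29*4²)/(4*(4²)) + 4807) = 7210/((¼)*(-1 + 29*16)/16 + 4807) = 7210/((¼)*(1/16)*(-1 + 464) + 4807) = 7210/((¼)*(1/16)*463 + 4807) = 7210/(463/64 + 4807) = 7210/(308111/64) = 7210*(64/308111) = 461440/308111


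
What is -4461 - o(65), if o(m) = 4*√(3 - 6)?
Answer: -4461 - 4*I*√3 ≈ -4461.0 - 6.9282*I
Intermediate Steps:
o(m) = 4*I*√3 (o(m) = 4*√(-3) = 4*(I*√3) = 4*I*√3)
-4461 - o(65) = -4461 - 4*I*√3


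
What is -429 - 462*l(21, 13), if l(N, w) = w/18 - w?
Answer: 15730/3 ≈ 5243.3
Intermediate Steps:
l(N, w) = -17*w/18 (l(N, w) = w*(1/18) - w = w/18 - w = -17*w/18)
-429 - 462*l(21, 13) = -429 - (-1309)*13/3 = -429 - 462*(-221/18) = -429 + 17017/3 = 15730/3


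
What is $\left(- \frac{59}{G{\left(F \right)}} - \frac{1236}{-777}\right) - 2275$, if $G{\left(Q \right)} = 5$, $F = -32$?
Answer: $- \frac{2959346}{1295} \approx -2285.2$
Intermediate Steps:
$\left(- \frac{59}{G{\left(F \right)}} - \frac{1236}{-777}\right) - 2275 = \left(- \frac{59}{5} - \frac{1236}{-777}\right) - 2275 = \left(\left(-59\right) \frac{1}{5} - - \frac{412}{259}\right) - 2275 = \left(- \frac{59}{5} + \frac{412}{259}\right) - 2275 = - \frac{13221}{1295} - 2275 = - \frac{2959346}{1295}$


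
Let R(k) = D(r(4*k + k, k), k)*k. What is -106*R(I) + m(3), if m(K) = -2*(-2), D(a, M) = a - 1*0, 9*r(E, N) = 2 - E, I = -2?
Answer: 860/3 ≈ 286.67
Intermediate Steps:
r(E, N) = 2/9 - E/9 (r(E, N) = (2 - E)/9 = 2/9 - E/9)
D(a, M) = a (D(a, M) = a + 0 = a)
R(k) = k*(2/9 - 5*k/9) (R(k) = (2/9 - (4*k + k)/9)*k = (2/9 - 5*k/9)*k = k*(2/9 - 5*k/9))
m(K) = 4
-106*R(I) + m(3) = -106*(-2)*(2 - 5*(-2))/9 + 4 = -106*(-2)*(2 + 10)/9 + 4 = -106*(-2)*12/9 + 4 = -106*(-8/3) + 4 = 848/3 + 4 = 860/3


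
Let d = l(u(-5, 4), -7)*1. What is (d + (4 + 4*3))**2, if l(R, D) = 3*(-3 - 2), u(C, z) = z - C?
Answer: 1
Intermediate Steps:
l(R, D) = -15 (l(R, D) = 3*(-5) = -15)
d = -15 (d = -15*1 = -15)
(d + (4 + 4*3))**2 = (-15 + (4 + 4*3))**2 = (-15 + (4 + 12))**2 = (-15 + 16)**2 = 1**2 = 1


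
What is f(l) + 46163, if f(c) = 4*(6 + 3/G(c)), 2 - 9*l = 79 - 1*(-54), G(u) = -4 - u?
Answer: 4387873/95 ≈ 46188.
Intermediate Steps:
l = -131/9 (l = 2/9 - (79 - 1*(-54))/9 = 2/9 - (79 + 54)/9 = 2/9 - ⅑*133 = 2/9 - 133/9 = -131/9 ≈ -14.556)
f(c) = 24 + 12/(-4 - c) (f(c) = 4*(6 + 3/(-4 - c)) = 24 + 12/(-4 - c))
f(l) + 46163 = 12*(7 + 2*(-131/9))/(4 - 131/9) + 46163 = 12*(7 - 262/9)/(-95/9) + 46163 = 12*(-9/95)*(-199/9) + 46163 = 2388/95 + 46163 = 4387873/95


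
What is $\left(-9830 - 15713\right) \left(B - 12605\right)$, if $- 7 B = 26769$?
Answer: $419649596$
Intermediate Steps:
$B = - \frac{26769}{7}$ ($B = \left(- \frac{1}{7}\right) 26769 = - \frac{26769}{7} \approx -3824.1$)
$\left(-9830 - 15713\right) \left(B - 12605\right) = \left(-9830 - 15713\right) \left(- \frac{26769}{7} - 12605\right) = \left(-25543\right) \left(- \frac{115004}{7}\right) = 419649596$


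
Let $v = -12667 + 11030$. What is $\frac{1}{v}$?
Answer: $- \frac{1}{1637} \approx -0.00061087$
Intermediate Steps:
$v = -1637$
$\frac{1}{v} = \frac{1}{-1637} = - \frac{1}{1637}$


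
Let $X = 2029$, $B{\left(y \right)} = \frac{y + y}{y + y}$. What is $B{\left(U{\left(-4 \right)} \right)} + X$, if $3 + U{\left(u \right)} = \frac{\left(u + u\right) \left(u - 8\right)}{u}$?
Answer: $2030$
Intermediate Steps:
$U{\left(u \right)} = -19 + 2 u$ ($U{\left(u \right)} = -3 + \frac{\left(u + u\right) \left(u - 8\right)}{u} = -3 + \frac{2 u \left(-8 + u\right)}{u} = -3 + \left(-16 + 2 u\right) = -19 + 2 u$)
$B{\left(y \right)} = 1$ ($B{\left(y \right)} = \frac{2 y}{2 y} = 2 y \frac{1}{2 y} = 1$)
$B{\left(U{\left(-4 \right)} \right)} + X = 1 + 2029 = 2030$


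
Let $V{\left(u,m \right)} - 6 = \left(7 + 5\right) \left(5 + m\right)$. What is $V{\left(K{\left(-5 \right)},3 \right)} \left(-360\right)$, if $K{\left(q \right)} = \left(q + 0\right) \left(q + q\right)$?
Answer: $-36720$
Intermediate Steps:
$K{\left(q \right)} = 2 q^{2}$ ($K{\left(q \right)} = q 2 q = 2 q^{2}$)
$V{\left(u,m \right)} = 66 + 12 m$ ($V{\left(u,m \right)} = 6 + \left(7 + 5\right) \left(5 + m\right) = 6 + 12 \left(5 + m\right) = 6 + \left(60 + 12 m\right) = 66 + 12 m$)
$V{\left(K{\left(-5 \right)},3 \right)} \left(-360\right) = \left(66 + 12 \cdot 3\right) \left(-360\right) = \left(66 + 36\right) \left(-360\right) = 102 \left(-360\right) = -36720$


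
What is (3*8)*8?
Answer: 192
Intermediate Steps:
(3*8)*8 = 24*8 = 192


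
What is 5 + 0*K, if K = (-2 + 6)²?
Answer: 5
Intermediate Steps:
K = 16 (K = 4² = 16)
5 + 0*K = 5 + 0*16 = 5 + 0 = 5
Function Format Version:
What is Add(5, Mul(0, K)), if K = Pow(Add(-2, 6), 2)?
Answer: 5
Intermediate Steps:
K = 16 (K = Pow(4, 2) = 16)
Add(5, Mul(0, K)) = Add(5, Mul(0, 16)) = Add(5, 0) = 5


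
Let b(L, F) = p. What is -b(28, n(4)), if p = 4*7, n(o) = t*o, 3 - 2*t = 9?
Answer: -28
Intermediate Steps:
t = -3 (t = 3/2 - ½*9 = 3/2 - 9/2 = -3)
n(o) = -3*o
p = 28
b(L, F) = 28
-b(28, n(4)) = -1*28 = -28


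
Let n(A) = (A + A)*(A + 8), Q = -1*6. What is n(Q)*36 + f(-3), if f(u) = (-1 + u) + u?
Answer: -871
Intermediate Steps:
Q = -6
n(A) = 2*A*(8 + A) (n(A) = (2*A)*(8 + A) = 2*A*(8 + A))
f(u) = -1 + 2*u
n(Q)*36 + f(-3) = (2*(-6)*(8 - 6))*36 + (-1 + 2*(-3)) = (2*(-6)*2)*36 + (-1 - 6) = -24*36 - 7 = -864 - 7 = -871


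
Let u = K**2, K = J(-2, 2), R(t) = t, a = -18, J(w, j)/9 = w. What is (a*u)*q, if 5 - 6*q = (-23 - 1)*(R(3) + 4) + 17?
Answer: -151632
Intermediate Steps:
J(w, j) = 9*w
K = -18 (K = 9*(-2) = -18)
u = 324 (u = (-18)**2 = 324)
q = 26 (q = 5/6 - ((-23 - 1)*(3 + 4) + 17)/6 = 5/6 - (-24*7 + 17)/6 = 5/6 - (-168 + 17)/6 = 5/6 - 1/6*(-151) = 5/6 + 151/6 = 26)
(a*u)*q = -18*324*26 = -5832*26 = -151632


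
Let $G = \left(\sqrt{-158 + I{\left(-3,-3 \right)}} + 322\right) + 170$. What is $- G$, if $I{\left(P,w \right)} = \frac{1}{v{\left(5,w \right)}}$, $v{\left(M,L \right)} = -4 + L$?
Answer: $-492 - \frac{3 i \sqrt{861}}{7} \approx -492.0 - 12.575 i$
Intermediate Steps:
$I{\left(P,w \right)} = \frac{1}{-4 + w}$
$G = 492 + \frac{3 i \sqrt{861}}{7}$ ($G = \left(\sqrt{-158 + \frac{1}{-4 - 3}} + 322\right) + 170 = \left(\sqrt{-158 + \frac{1}{-7}} + 322\right) + 170 = \left(\sqrt{-158 - \frac{1}{7}} + 322\right) + 170 = \left(\sqrt{- \frac{1107}{7}} + 322\right) + 170 = \left(\frac{3 i \sqrt{861}}{7} + 322\right) + 170 = \left(322 + \frac{3 i \sqrt{861}}{7}\right) + 170 = 492 + \frac{3 i \sqrt{861}}{7} \approx 492.0 + 12.575 i$)
$- G = - (492 + \frac{3 i \sqrt{861}}{7}) = -492 - \frac{3 i \sqrt{861}}{7}$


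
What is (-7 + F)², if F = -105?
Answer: 12544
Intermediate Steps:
(-7 + F)² = (-7 - 105)² = (-112)² = 12544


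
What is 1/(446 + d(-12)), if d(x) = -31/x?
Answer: 12/5383 ≈ 0.0022292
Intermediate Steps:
1/(446 + d(-12)) = 1/(446 - 31/(-12)) = 1/(446 - 31*(-1/12)) = 1/(446 + 31/12) = 1/(5383/12) = 12/5383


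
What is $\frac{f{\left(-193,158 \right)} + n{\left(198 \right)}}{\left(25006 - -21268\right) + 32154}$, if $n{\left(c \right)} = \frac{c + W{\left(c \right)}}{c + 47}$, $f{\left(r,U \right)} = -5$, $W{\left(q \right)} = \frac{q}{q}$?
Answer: $- \frac{513}{9607430} \approx -5.3396 \cdot 10^{-5}$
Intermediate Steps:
$W{\left(q \right)} = 1$
$n{\left(c \right)} = \frac{1 + c}{47 + c}$ ($n{\left(c \right)} = \frac{c + 1}{c + 47} = \frac{1 + c}{47 + c}$)
$\frac{f{\left(-193,158 \right)} + n{\left(198 \right)}}{\left(25006 - -21268\right) + 32154} = \frac{-5 + \frac{1 + 198}{47 + 198}}{\left(25006 - -21268\right) + 32154} = \frac{-5 + \frac{1}{245} \cdot 199}{\left(25006 + 21268\right) + 32154} = \frac{-5 + \frac{1}{245} \cdot 199}{46274 + 32154} = \frac{-5 + \frac{199}{245}}{78428} = \left(- \frac{1026}{245}\right) \frac{1}{78428} = - \frac{513}{9607430}$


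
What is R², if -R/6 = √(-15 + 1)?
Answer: -504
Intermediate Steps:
R = -6*I*√14 (R = -6*√(-15 + 1) = -6*I*√14 ≈ -22.45*I)
R² = (-6*I*√14)² = -504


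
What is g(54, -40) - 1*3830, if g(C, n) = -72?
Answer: -3902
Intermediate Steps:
g(54, -40) - 1*3830 = -72 - 1*3830 = -72 - 3830 = -3902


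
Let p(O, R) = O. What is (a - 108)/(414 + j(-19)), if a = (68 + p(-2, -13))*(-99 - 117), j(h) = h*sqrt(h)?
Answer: -849528/25465 - 38988*I*sqrt(19)/25465 ≈ -33.361 - 6.6737*I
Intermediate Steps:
j(h) = h**(3/2)
a = -14256 (a = (68 - 2)*(-99 - 117) = 66*(-216) = -14256)
(a - 108)/(414 + j(-19)) = (-14256 - 108)/(414 + (-19)**(3/2)) = -14364/(414 - 19*I*sqrt(19))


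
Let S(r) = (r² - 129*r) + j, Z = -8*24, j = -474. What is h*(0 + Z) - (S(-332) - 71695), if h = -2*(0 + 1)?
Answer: -80499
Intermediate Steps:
Z = -192
h = -2 (h = -2*1 = -2)
S(r) = -474 + r² - 129*r (S(r) = (r² - 129*r) - 474 = -474 + r² - 129*r)
h*(0 + Z) - (S(-332) - 71695) = -2*(0 - 192) - ((-474 + (-332)² - 129*(-332)) - 71695) = -2*(-192) - ((-474 + 110224 + 42828) - 71695) = 384 - (152578 - 71695) = 384 - 1*80883 = 384 - 80883 = -80499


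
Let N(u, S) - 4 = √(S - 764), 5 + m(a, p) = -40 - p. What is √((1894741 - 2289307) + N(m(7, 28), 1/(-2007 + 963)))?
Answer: √(-11945759112 + 174*I*√23130893)/174 ≈ 0.022002 + 628.14*I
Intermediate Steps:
m(a, p) = -45 - p (m(a, p) = -5 + (-40 - p) = -45 - p)
N(u, S) = 4 + √(-764 + S) (N(u, S) = 4 + √(S - 764) = 4 + √(-764 + S))
√((1894741 - 2289307) + N(m(7, 28), 1/(-2007 + 963))) = √((1894741 - 2289307) + (4 + √(-764 + 1/(-2007 + 963)))) = √(-394566 + (4 + √(-764 + 1/(-1044)))) = √(-394566 + (4 + √(-764 - 1/1044))) = √(-394566 + (4 + √(-797617/1044))) = √(-394566 + (4 + I*√23130893/174)) = √(-394562 + I*√23130893/174)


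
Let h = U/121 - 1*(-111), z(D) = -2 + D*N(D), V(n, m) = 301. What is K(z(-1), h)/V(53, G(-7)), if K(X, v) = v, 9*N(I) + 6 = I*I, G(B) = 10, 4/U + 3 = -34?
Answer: 496943/1347577 ≈ 0.36877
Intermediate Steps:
U = -4/37 (U = 4/(-3 - 34) = 4/(-37) = 4*(-1/37) = -4/37 ≈ -0.10811)
N(I) = -⅔ + I²/9 (N(I) = -⅔ + (I*I)/9 = -⅔ + I²/9)
z(D) = -2 + D*(-⅔ + D²/9)
h = 496943/4477 (h = -4/37/121 - 1*(-111) = -4/37*1/121 + 111 = -4/4477 + 111 = 496943/4477 ≈ 111.00)
K(z(-1), h)/V(53, G(-7)) = (496943/4477)/301 = (496943/4477)*(1/301) = 496943/1347577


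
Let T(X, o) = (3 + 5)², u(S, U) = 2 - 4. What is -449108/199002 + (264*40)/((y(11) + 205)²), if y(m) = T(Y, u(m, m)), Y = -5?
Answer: -15198221434/7199991861 ≈ -2.1109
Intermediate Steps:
u(S, U) = -2
T(X, o) = 64 (T(X, o) = 8² = 64)
y(m) = 64
-449108/199002 + (264*40)/((y(11) + 205)²) = -449108/199002 + (264*40)/((64 + 205)²) = -449108*1/199002 + 10560/(269²) = -224554/99501 + 10560/72361 = -15198221434/7199991861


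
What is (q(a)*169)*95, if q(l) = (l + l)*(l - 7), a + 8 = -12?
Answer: 17339400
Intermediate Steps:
a = -20 (a = -8 - 12 = -20)
q(l) = 2*l*(-7 + l) (q(l) = (2*l)*(-7 + l) = 2*l*(-7 + l))
(q(a)*169)*95 = ((2*(-20)*(-7 - 20))*169)*95 = ((2*(-20)*(-27))*169)*95 = (1080*169)*95 = 182520*95 = 17339400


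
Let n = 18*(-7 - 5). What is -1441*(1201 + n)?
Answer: -1419385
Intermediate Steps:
n = -216 (n = 18*(-12) = -216)
-1441*(1201 + n) = -1441*(1201 - 216) = -1441*985 = -1419385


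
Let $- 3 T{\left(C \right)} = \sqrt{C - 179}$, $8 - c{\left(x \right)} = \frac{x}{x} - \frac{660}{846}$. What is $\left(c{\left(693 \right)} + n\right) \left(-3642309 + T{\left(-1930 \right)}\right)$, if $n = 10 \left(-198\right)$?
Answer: $\frac{337621404549}{47} + \frac{278083 i \sqrt{2109}}{423} \approx 7.1834 \cdot 10^{9} + 30191.0 i$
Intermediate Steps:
$c{\left(x \right)} = \frac{1097}{141}$ ($c{\left(x \right)} = 8 - \left(\frac{x}{x} - \frac{660}{846}\right) = 8 - \left(1 - \frac{110}{141}\right) = 8 - \frac{31}{141} = \frac{1097}{141}$)
$n = -1980$
$T{\left(C \right)} = - \frac{\sqrt{-179 + C}}{3}$ ($T{\left(C \right)} = - \frac{\sqrt{C - 179}}{3} = - \frac{\sqrt{-179 + C}}{3}$)
$\left(c{\left(693 \right)} + n\right) \left(-3642309 + T{\left(-1930 \right)}\right) = \left(\frac{1097}{141} - 1980\right) \left(-3642309 - \frac{\sqrt{-179 - 1930}}{3}\right) = - \frac{278083 \left(-3642309 - \frac{\sqrt{-2109}}{3}\right)}{141} = - \frac{278083 \left(-3642309 - \frac{i \sqrt{2109}}{3}\right)}{141} = \frac{337621404549}{47} + \frac{278083 i \sqrt{2109}}{423}$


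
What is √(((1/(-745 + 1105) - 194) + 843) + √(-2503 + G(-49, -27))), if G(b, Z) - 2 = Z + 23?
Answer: √(2336410 + 3600*I*√2505)/60 ≈ 25.494 + 0.98159*I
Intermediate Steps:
G(b, Z) = 25 + Z (G(b, Z) = 2 + (Z + 23) = 2 + (23 + Z) = 25 + Z)
√(((1/(-745 + 1105) - 194) + 843) + √(-2503 + G(-49, -27))) = √(((1/(-745 + 1105) - 194) + 843) + √(-2503 + (25 - 27))) = √(((1/360 - 194) + 843) + √(-2503 - 2)) = √(((1/360 - 194) + 843) + √(-2505)) = √((-69839/360 + 843) + I*√2505) = √(233641/360 + I*√2505)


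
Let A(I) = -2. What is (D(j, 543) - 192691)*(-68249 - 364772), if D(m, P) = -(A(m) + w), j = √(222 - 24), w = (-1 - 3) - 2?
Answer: 83435785343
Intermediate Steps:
w = -6 (w = -4 - 2 = -6)
j = 3*√22 (j = √198 = 3*√22 ≈ 14.071)
D(m, P) = 8 (D(m, P) = -(-2 - 6) = -1*(-8) = 8)
(D(j, 543) - 192691)*(-68249 - 364772) = (8 - 192691)*(-68249 - 364772) = -192683*(-433021) = 83435785343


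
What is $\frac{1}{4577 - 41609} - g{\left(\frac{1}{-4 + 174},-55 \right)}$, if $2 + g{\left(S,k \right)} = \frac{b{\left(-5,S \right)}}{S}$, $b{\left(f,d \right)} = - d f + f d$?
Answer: $\frac{74063}{37032} \approx 2.0$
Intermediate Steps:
$b{\left(f,d \right)} = 0$ ($b{\left(f,d \right)} = - d f + d f = 0$)
$g{\left(S,k \right)} = -2$ ($g{\left(S,k \right)} = -2 + \frac{0}{S} = -2 + 0 = -2$)
$\frac{1}{4577 - 41609} - g{\left(\frac{1}{-4 + 174},-55 \right)} = \frac{1}{4577 - 41609} - -2 = \frac{1}{-37032} + 2 = - \frac{1}{37032} + 2 = \frac{74063}{37032}$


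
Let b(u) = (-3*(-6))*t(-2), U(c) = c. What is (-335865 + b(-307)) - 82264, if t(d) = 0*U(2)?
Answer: -418129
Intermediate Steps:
t(d) = 0 (t(d) = 0*2 = 0)
b(u) = 0 (b(u) = -3*(-6)*0 = 18*0 = 0)
(-335865 + b(-307)) - 82264 = (-335865 + 0) - 82264 = -335865 - 82264 = -418129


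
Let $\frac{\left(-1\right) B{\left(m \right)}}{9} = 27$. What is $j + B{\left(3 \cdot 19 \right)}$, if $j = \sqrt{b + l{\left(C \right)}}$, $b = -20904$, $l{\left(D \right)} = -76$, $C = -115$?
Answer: $-243 + 2 i \sqrt{5245} \approx -243.0 + 144.84 i$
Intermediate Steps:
$B{\left(m \right)} = -243$ ($B{\left(m \right)} = \left(-9\right) 27 = -243$)
$j = 2 i \sqrt{5245}$ ($j = \sqrt{-20904 - 76} = \sqrt{-20980} = 2 i \sqrt{5245} \approx 144.84 i$)
$j + B{\left(3 \cdot 19 \right)} = 2 i \sqrt{5245} - 243 = -243 + 2 i \sqrt{5245}$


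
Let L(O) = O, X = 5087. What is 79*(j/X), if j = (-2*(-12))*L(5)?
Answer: 9480/5087 ≈ 1.8636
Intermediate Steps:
j = 120 (j = -2*(-12)*5 = 24*5 = 120)
79*(j/X) = 79*(120/5087) = 9480/5087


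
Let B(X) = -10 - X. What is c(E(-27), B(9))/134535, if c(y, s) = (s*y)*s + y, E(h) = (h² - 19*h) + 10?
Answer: 453224/134535 ≈ 3.3688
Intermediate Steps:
E(h) = 10 + h² - 19*h
c(y, s) = y + y*s² (c(y, s) = y*s² + y = y + y*s²)
c(E(-27), B(9))/134535 = ((10 + (-27)² - 19*(-27))*(1 + (-10 - 1*9)²))/134535 = ((10 + 729 + 513)*(1 + (-10 - 9)²))*(1/134535) = (1252*(1 + (-19)²))*(1/134535) = (1252*(1 + 361))*(1/134535) = (1252*362)*(1/134535) = 453224*(1/134535) = 453224/134535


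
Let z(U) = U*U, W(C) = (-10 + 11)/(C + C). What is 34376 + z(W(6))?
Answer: 4950145/144 ≈ 34376.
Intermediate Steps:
W(C) = 1/(2*C)
z(U) = U²
34376 + z(W(6)) = 34376 + ((½)/6)² = 34376 + ((½)*(⅙))² = 34376 + (1/12)² = 34376 + 1/144 = 4950145/144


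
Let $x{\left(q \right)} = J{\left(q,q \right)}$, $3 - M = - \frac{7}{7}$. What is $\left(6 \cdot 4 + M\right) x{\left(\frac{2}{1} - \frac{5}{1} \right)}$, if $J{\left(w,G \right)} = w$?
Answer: $-84$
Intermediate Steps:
$M = 4$ ($M = 3 - - \frac{7}{7} = 3 - \left(-7\right) \frac{1}{7} = 3 - -1 = 3 + 1 = 4$)
$x{\left(q \right)} = q$
$\left(6 \cdot 4 + M\right) x{\left(\frac{2}{1} - \frac{5}{1} \right)} = \left(6 \cdot 4 + 4\right) \left(\frac{2}{1} - \frac{5}{1}\right) = \left(24 + 4\right) \left(2 \cdot 1 - 5\right) = 28 \left(2 - 5\right) = 28 \left(-3\right) = -84$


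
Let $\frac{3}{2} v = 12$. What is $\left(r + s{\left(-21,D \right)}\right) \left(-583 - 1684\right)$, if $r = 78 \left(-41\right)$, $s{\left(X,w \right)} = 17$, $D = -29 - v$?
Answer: $7211327$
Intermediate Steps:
$v = 8$ ($v = \frac{2}{3} \cdot 12 = 8$)
$D = -37$ ($D = -29 - 8 = -37$)
$r = -3198$
$\left(r + s{\left(-21,D \right)}\right) \left(-583 - 1684\right) = \left(-3198 + 17\right) \left(-583 - 1684\right) = \left(-3181\right) \left(-2267\right) = 7211327$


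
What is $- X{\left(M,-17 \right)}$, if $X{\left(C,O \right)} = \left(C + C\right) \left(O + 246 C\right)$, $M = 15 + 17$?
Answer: $-502720$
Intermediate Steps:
$M = 32$
$X{\left(C,O \right)} = 2 C \left(O + 246 C\right)$
$- X{\left(M,-17 \right)} = - 2 \cdot 32 \left(-17 + 246 \cdot 32\right) = - 2 \cdot 32 \left(-17 + 7872\right) = - 2 \cdot 32 \cdot 7855 = \left(-1\right) 502720 = -502720$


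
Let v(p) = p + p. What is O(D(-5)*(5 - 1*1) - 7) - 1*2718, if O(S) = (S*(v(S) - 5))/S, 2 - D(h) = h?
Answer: -2681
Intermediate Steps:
D(h) = 2 - h
v(p) = 2*p
O(S) = -5 + 2*S (O(S) = (S*(2*S - 5))/S = (S*(-5 + 2*S))/S = -5 + 2*S)
O(D(-5)*(5 - 1*1) - 7) - 1*2718 = (-5 + 2*((2 - 1*(-5))*(5 - 1*1) - 7)) - 1*2718 = (-5 + 2*((2 + 5)*(5 - 1) - 7)) - 2718 = (-5 + 2*(7*4 - 7)) - 2718 = (-5 + 2*(28 - 7)) - 2718 = (-5 + 2*21) - 2718 = (-5 + 42) - 2718 = 37 - 2718 = -2681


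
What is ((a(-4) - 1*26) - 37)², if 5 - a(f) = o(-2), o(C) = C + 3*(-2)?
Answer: 2500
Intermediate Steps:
o(C) = -6 + C (o(C) = C - 6 = -6 + C)
a(f) = 13 (a(f) = 5 - (-6 - 2) = 5 - 1*(-8) = 5 + 8 = 13)
((a(-4) - 1*26) - 37)² = ((13 - 1*26) - 37)² = ((13 - 26) - 37)² = (-13 - 37)² = (-50)² = 2500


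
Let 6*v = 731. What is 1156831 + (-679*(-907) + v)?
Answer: 10636835/6 ≈ 1.7728e+6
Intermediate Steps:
v = 731/6 (v = (1/6)*731 = 731/6 ≈ 121.83)
1156831 + (-679*(-907) + v) = 1156831 + (-679*(-907) + 731/6) = 1156831 + (615853 + 731/6) = 1156831 + 3695849/6 = 10636835/6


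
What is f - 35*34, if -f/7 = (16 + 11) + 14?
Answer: -1477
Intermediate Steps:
f = -287 (f = -7*((16 + 11) + 14) = -7*(27 + 14) = -7*41 = -287)
f - 35*34 = -287 - 35*34 = -287 - 1190 = -1477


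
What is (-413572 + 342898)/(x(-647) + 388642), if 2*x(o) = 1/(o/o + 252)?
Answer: -11920348/65550951 ≈ -0.18185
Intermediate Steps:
x(o) = 1/506 (x(o) = 1/(2*(o/o + 252)) = 1/(2*(1 + 252)) = (½)/253 = (½)*(1/253) = 1/506)
(-413572 + 342898)/(x(-647) + 388642) = (-413572 + 342898)/(1/506 + 388642) = -70674/196652853/506 = -70674*506/196652853 = -11920348/65550951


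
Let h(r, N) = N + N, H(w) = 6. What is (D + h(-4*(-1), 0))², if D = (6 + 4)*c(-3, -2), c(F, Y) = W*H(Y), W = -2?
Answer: 14400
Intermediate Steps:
c(F, Y) = -12 (c(F, Y) = -2*6 = -12)
h(r, N) = 2*N
D = -120 (D = (6 + 4)*(-12) = 10*(-12) = -120)
(D + h(-4*(-1), 0))² = (-120 + 2*0)² = (-120 + 0)² = (-120)² = 14400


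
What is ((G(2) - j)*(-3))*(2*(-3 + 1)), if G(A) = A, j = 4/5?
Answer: 72/5 ≈ 14.400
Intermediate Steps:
j = 4/5 (j = 4*(1/5) = 4/5 ≈ 0.80000)
((G(2) - j)*(-3))*(2*(-3 + 1)) = ((2 - 1*4/5)*(-3))*(2*(-3 + 1)) = ((2 - 4/5)*(-3))*(2*(-2)) = ((6/5)*(-3))*(-4) = -18/5*(-4) = 72/5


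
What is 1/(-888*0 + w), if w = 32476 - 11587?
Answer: 1/20889 ≈ 4.7872e-5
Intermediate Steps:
w = 20889
1/(-888*0 + w) = 1/(-888*0 + 20889) = 1/(0 + 20889) = 1/20889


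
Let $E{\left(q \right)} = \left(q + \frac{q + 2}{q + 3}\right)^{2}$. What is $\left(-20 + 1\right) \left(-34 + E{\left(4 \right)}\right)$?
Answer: $\frac{9690}{49} \approx 197.76$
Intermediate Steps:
$E{\left(q \right)} = \left(q + \frac{2 + q}{3 + q}\right)^{2}$
$\left(-20 + 1\right) \left(-34 + E{\left(4 \right)}\right) = \left(-20 + 1\right) \left(-34 + \frac{\left(2 + 4^{2} + 4 \cdot 4\right)^{2}}{\left(3 + 4\right)^{2}}\right) = - 19 \left(-34 + \frac{\left(2 + 16 + 16\right)^{2}}{49}\right) = - 19 \left(-34 + \frac{34^{2}}{49}\right) = - 19 \left(-34 + \frac{1}{49} \cdot 1156\right) = - 19 \left(-34 + \frac{1156}{49}\right) = \left(-19\right) \left(- \frac{510}{49}\right) = \frac{9690}{49}$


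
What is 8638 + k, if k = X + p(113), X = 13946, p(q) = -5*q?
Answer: 22019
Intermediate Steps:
k = 13381 (k = 13946 - 5*113 = 13946 - 565 = 13381)
8638 + k = 8638 + 13381 = 22019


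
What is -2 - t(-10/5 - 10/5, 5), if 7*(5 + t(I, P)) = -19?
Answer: 40/7 ≈ 5.7143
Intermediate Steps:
t(I, P) = -54/7 (t(I, P) = -5 + (1/7)*(-19) = -5 - 19/7 = -54/7)
-2 - t(-10/5 - 10/5, 5) = -2 - 1*(-54/7) = -2 + 54/7 = 40/7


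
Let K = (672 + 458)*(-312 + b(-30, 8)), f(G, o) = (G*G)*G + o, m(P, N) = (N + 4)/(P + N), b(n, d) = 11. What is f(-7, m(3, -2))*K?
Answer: 115984330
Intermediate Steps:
m(P, N) = (4 + N)/(N + P)
f(G, o) = o + G³ (f(G, o) = G²*G + o = G³ + o = o + G³)
K = -340130 (K = (672 + 458)*(-312 + 11) = 1130*(-301) = -340130)
f(-7, m(3, -2))*K = ((4 - 2)/(-2 + 3) + (-7)³)*(-340130) = (2/1 - 343)*(-340130) = (1*2 - 343)*(-340130) = (2 - 343)*(-340130) = -341*(-340130) = 115984330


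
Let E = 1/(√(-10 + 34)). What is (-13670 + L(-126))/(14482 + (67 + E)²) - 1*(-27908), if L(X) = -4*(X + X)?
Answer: 5785251773030708/207302212081 + 81441984*√6/207302212081 ≈ 27907.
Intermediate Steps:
L(X) = -8*X
E = √6/12 (E = 1/(√24) = 1/(2*√6) = √6/12 ≈ 0.20412)
(-13670 + L(-126))/(14482 + (67 + E)²) - 1*(-27908) = (-13670 - 8*(-126))/(14482 + (67 + √6/12)²) - 1*(-27908) = (-13670 + 1008)/(14482 + (67 + √6/12)²) + 27908 = -12662/(14482 + (67 + √6/12)²) + 27908 = 27908 - 12662/(14482 + (67 + √6/12)²)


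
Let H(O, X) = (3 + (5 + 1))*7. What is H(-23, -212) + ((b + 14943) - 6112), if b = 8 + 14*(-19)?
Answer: 8636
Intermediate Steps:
b = -258 (b = 8 - 266 = -258)
H(O, X) = 63 (H(O, X) = (3 + 6)*7 = 9*7 = 63)
H(-23, -212) + ((b + 14943) - 6112) = 63 + ((-258 + 14943) - 6112) = 63 + (14685 - 6112) = 63 + 8573 = 8636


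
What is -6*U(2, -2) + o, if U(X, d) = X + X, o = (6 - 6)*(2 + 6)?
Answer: -24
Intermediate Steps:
o = 0 (o = 0*8 = 0)
U(X, d) = 2*X
-6*U(2, -2) + o = -12*2 + 0 = -6*4 + 0 = -24 + 0 = -24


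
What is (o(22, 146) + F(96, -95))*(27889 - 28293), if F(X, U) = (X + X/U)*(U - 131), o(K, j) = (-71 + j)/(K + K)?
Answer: 9062480631/1045 ≈ 8.6722e+6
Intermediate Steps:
o(K, j) = (-71 + j)/(2*K) (o(K, j) = (-71 + j)/((2*K)) = (-71 + j)*(1/(2*K)) = (-71 + j)/(2*K))
F(X, U) = (-131 + U)*(X + X/U) (F(X, U) = (X + X/U)*(-131 + U) = (-131 + U)*(X + X/U))
(o(22, 146) + F(96, -95))*(27889 - 28293) = ((1/2)*(-71 + 146)/22 + 96*(-131 - 95*(-130 - 95))/(-95))*(27889 - 28293) = ((1/2)*(1/22)*75 + 96*(-1/95)*(-131 - 95*(-225)))*(-404) = (75/44 + 96*(-1/95)*(-131 + 21375))*(-404) = (75/44 + 96*(-1/95)*21244)*(-404) = (75/44 - 2039424/95)*(-404) = -89727531/4180*(-404) = 9062480631/1045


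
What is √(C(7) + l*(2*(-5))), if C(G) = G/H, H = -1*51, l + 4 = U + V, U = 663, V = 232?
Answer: I*√23175267/51 ≈ 94.394*I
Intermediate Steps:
l = 891 (l = -4 + (663 + 232) = -4 + 895 = 891)
H = -51
C(G) = -G/51 (C(G) = G/(-51) = G*(-1/51) = -G/51)
√(C(7) + l*(2*(-5))) = √(-1/51*7 + 891*(2*(-5))) = √(-7/51 + 891*(-10)) = √(-7/51 - 8910) = √(-454417/51) = I*√23175267/51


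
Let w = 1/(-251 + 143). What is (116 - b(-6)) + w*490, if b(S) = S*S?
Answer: 4075/54 ≈ 75.463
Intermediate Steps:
b(S) = S²
w = -1/108 (w = 1/(-108) = -1/108 ≈ -0.0092593)
(116 - b(-6)) + w*490 = (116 - 1*(-6)²) - 1/108*490 = (116 - 1*36) - 245/54 = (116 - 36) - 245/54 = 80 - 245/54 = 4075/54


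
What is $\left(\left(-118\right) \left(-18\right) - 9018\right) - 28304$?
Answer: $-35198$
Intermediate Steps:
$\left(\left(-118\right) \left(-18\right) - 9018\right) - 28304 = \left(2124 - 9018\right) - 28304 = -6894 - 28304 = -35198$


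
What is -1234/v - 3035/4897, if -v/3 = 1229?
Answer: -5147147/18055239 ≈ -0.28508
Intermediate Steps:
v = -3687 (v = -3*1229 = -3687)
-1234/v - 3035/4897 = -1234/(-3687) - 3035/4897 = -1234*(-1/3687) - 3035*1/4897 = 1234/3687 - 3035/4897 = -5147147/18055239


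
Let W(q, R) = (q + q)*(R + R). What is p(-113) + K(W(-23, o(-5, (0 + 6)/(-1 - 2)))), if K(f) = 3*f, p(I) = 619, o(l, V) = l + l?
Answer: 3379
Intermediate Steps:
o(l, V) = 2*l
W(q, R) = 4*R*q (W(q, R) = (2*q)*(2*R) = 4*R*q)
p(-113) + K(W(-23, o(-5, (0 + 6)/(-1 - 2)))) = 619 + 3*(4*(2*(-5))*(-23)) = 619 + 3*(4*(-10)*(-23)) = 619 + 3*920 = 619 + 2760 = 3379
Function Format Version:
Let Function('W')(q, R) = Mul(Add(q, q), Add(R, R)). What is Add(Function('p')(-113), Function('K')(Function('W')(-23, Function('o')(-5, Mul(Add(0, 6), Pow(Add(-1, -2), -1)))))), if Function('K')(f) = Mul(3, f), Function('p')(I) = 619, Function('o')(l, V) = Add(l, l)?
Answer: 3379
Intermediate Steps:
Function('o')(l, V) = Mul(2, l)
Function('W')(q, R) = Mul(4, R, q) (Function('W')(q, R) = Mul(Mul(2, q), Mul(2, R)) = Mul(4, R, q))
Add(Function('p')(-113), Function('K')(Function('W')(-23, Function('o')(-5, Mul(Add(0, 6), Pow(Add(-1, -2), -1)))))) = Add(619, Mul(3, Mul(4, Mul(2, -5), -23))) = Add(619, Mul(3, Mul(4, -10, -23))) = Add(619, Mul(3, 920)) = Add(619, 2760) = 3379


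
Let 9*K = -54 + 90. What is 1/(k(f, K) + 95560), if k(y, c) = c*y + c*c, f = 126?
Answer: 1/96080 ≈ 1.0408e-5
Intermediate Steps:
K = 4 (K = (-54 + 90)/9 = (⅑)*36 = 4)
k(y, c) = c² + c*y (k(y, c) = c*y + c² = c² + c*y)
1/(k(f, K) + 95560) = 1/(4*(4 + 126) + 95560) = 1/(4*130 + 95560) = 1/(520 + 95560) = 1/96080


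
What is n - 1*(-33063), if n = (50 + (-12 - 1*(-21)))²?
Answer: 36544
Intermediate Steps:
n = 3481 (n = (50 + (-12 + 21))² = (50 + 9)² = 59² = 3481)
n - 1*(-33063) = 3481 - 1*(-33063) = 3481 + 33063 = 36544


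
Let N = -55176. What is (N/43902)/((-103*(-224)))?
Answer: -2299/42204456 ≈ -5.4473e-5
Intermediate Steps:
(N/43902)/((-103*(-224))) = (-55176/43902)/((-103*(-224))) = -55176*1/43902/23072 = -9196/7317*1/23072 = -2299/42204456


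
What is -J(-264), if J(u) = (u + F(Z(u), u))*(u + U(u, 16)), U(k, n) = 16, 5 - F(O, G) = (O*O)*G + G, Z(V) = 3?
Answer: 590488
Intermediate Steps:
F(O, G) = 5 - G - G*O**2 (F(O, G) = 5 - ((O*O)*G + G) = 5 - (O**2*G + G) = 5 - (G*O**2 + G) = 5 - (G + G*O**2) = 5 + (-G - G*O**2) = 5 - G - G*O**2)
J(u) = (5 - 9*u)*(16 + u) (J(u) = (u + (5 - u - 1*u*3**2))*(u + 16) = (u + (5 - u - 1*u*9))*(16 + u) = (u + (5 - u - 9*u))*(16 + u) = (u + (5 - 10*u))*(16 + u) = (5 - 9*u)*(16 + u))
-J(-264) = -(80 - 139*(-264) - 9*(-264)**2) = -(80 + 36696 - 9*69696) = -(80 + 36696 - 627264) = -1*(-590488) = 590488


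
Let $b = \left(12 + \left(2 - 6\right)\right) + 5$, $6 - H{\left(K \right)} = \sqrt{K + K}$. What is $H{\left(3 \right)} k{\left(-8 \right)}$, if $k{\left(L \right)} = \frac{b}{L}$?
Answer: $- \frac{39}{4} + \frac{13 \sqrt{6}}{8} \approx -5.7696$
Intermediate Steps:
$H{\left(K \right)} = 6 - \sqrt{2} \sqrt{K}$ ($H{\left(K \right)} = 6 - \sqrt{K + K} = 6 - \sqrt{2 K} = 6 - \sqrt{2} \sqrt{K}$)
$b = 13$ ($b = \left(12 + \left(2 - 6\right)\right) + 5 = \left(12 - 4\right) + 5 = 8 + 5 = 13$)
$k{\left(L \right)} = \frac{13}{L}$
$H{\left(3 \right)} k{\left(-8 \right)} = \left(6 - \sqrt{2} \sqrt{3}\right) \frac{13}{-8} = \left(6 - \sqrt{6}\right) 13 \left(- \frac{1}{8}\right) = \left(6 - \sqrt{6}\right) \left(- \frac{13}{8}\right) = - \frac{39}{4} + \frac{13 \sqrt{6}}{8}$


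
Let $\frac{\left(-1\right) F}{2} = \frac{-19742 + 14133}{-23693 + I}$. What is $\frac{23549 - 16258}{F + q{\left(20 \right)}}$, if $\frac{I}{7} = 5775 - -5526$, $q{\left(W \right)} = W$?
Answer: $\frac{202011737}{559749} \approx 360.9$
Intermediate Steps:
$I = 79107$ ($I = 7 \left(5775 - -5526\right) = 7 \left(5775 + 5526\right) = 7 \cdot 11301 = 79107$)
$F = \frac{5609}{27707}$ ($F = - 2 \frac{-19742 + 14133}{-23693 + 79107} = - 2 \left(- \frac{5609}{55414}\right) = - 2 \left(\left(-5609\right) \frac{1}{55414}\right) = \left(-2\right) \left(- \frac{5609}{55414}\right) = \frac{5609}{27707} \approx 0.20244$)
$\frac{23549 - 16258}{F + q{\left(20 \right)}} = \frac{23549 - 16258}{\frac{5609}{27707} + 20} = \frac{7291}{\frac{559749}{27707}} = 7291 \cdot \frac{27707}{559749} = \frac{202011737}{559749}$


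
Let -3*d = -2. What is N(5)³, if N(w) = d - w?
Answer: -2197/27 ≈ -81.370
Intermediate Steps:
d = ⅔ (d = -⅓*(-2) = ⅔ ≈ 0.66667)
N(w) = ⅔ - w
N(5)³ = (⅔ - 1*5)³ = (⅔ - 5)³ = (-13/3)³ = -2197/27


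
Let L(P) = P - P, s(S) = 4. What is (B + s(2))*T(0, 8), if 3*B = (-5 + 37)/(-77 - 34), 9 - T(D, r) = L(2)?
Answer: 1300/37 ≈ 35.135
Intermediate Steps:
L(P) = 0
T(D, r) = 9 (T(D, r) = 9 - 1*0 = 9 + 0 = 9)
B = -32/333 (B = ((-5 + 37)/(-77 - 34))/3 = (32/(-111))/3 = (32*(-1/111))/3 = (1/3)*(-32/111) = -32/333 ≈ -0.096096)
(B + s(2))*T(0, 8) = (-32/333 + 4)*9 = (1300/333)*9 = 1300/37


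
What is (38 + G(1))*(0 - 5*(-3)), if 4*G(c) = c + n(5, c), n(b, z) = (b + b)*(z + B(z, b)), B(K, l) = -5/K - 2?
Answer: 1395/4 ≈ 348.75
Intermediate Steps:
B(K, l) = -2 - 5/K
n(b, z) = 2*b*(-2 + z - 5/z) (n(b, z) = (b + b)*(z + (-2 - 5/z)) = (2*b)*(-2 + z - 5/z) = 2*b*(-2 + z - 5/z))
G(c) = c/4 + 5*(-5 + c*(-2 + c))/(2*c) (G(c) = (c + 2*5*(-5 + c*(-2 + c))/c)/4 = (c + 10*(-5 + c*(-2 + c))/c)/4 = c/4 + 5*(-5 + c*(-2 + c))/(2*c))
(38 + G(1))*(0 - 5*(-3)) = (38 + (-5 - 25/2/1 + (11/4)*1))*(0 - 5*(-3)) = (38 + (-5 - 25/2*1 + 11/4))*(0 + 15) = (38 + (-5 - 25/2 + 11/4))*15 = (38 - 59/4)*15 = (93/4)*15 = 1395/4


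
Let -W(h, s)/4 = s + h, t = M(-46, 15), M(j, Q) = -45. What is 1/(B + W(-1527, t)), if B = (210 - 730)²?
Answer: 1/276688 ≈ 3.6142e-6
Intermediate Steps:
t = -45
W(h, s) = -4*h - 4*s (W(h, s) = -4*(s + h) = -4*(h + s) = -4*h - 4*s)
B = 270400 (B = (-520)² = 270400)
1/(B + W(-1527, t)) = 1/(270400 + (-4*(-1527) - 4*(-45))) = 1/(270400 + (6108 + 180)) = 1/(270400 + 6288) = 1/276688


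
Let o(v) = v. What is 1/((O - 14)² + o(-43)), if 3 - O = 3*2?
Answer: 1/246 ≈ 0.0040650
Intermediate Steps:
O = -3 (O = 3 - 3*2 = 3 - 1*6 = 3 - 6 = -3)
1/((O - 14)² + o(-43)) = 1/((-3 - 14)² - 43) = 1/((-17)² - 43) = 1/(289 - 43) = 1/246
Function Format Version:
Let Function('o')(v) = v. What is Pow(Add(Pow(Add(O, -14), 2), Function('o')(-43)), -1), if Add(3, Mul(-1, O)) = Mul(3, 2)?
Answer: Rational(1, 246) ≈ 0.0040650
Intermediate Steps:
O = -3 (O = Add(3, Mul(-1, Mul(3, 2))) = Add(3, Mul(-1, 6)) = Add(3, -6) = -3)
Pow(Add(Pow(Add(O, -14), 2), Function('o')(-43)), -1) = Pow(Add(Pow(Add(-3, -14), 2), -43), -1) = Pow(Add(Pow(-17, 2), -43), -1) = Pow(Add(289, -43), -1) = Pow(246, -1) = Rational(1, 246)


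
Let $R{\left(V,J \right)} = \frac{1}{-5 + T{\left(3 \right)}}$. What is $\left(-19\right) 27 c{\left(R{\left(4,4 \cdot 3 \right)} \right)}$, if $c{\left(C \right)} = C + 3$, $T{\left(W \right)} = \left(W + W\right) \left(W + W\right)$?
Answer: $- \frac{48222}{31} \approx -1555.5$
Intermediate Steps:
$T{\left(W \right)} = 4 W^{2}$ ($T{\left(W \right)} = 2 W 2 W = 4 W^{2}$)
$R{\left(V,J \right)} = \frac{1}{31}$ ($R{\left(V,J \right)} = \frac{1}{-5 + 4 \cdot 3^{2}} = \frac{1}{-5 + 4 \cdot 9} = \frac{1}{-5 + 36} = \frac{1}{31}$)
$c{\left(C \right)} = 3 + C$
$\left(-19\right) 27 c{\left(R{\left(4,4 \cdot 3 \right)} \right)} = \left(-19\right) 27 \left(3 + \frac{1}{31}\right) = \left(-513\right) \frac{94}{31} = - \frac{48222}{31}$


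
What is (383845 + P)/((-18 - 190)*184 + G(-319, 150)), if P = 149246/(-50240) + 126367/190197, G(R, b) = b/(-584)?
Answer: -133874985283204957/13348431287142840 ≈ -10.029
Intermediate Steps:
G(R, b) = -b/584 (G(R, b) = b*(-1/584) = -b/584)
P = -11018731691/4777748640 (P = 149246*(-1/50240) + 126367*(1/190197) = -74623/25120 + 126367/190197 = -11018731691/4777748640 ≈ -2.3063)
(383845 + P)/((-18 - 190)*184 + G(-319, 150)) = (383845 - 11018731691/4777748640)/((-18 - 190)*184 - 1/584*150) = 1833903907989109/(4777748640*(-208*184 - 75/292)) = 1833903907989109/(4777748640*(-38272 - 75/292)) = 1833903907989109/(4777748640*(-11175499/292)) = (1833903907989109/4777748640)*(-292/11175499) = -133874985283204957/13348431287142840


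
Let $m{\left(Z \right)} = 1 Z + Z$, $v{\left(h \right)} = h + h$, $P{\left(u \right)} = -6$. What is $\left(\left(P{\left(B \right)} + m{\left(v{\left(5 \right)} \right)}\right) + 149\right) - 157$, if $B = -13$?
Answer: $6$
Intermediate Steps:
$v{\left(h \right)} = 2 h$
$m{\left(Z \right)} = 2 Z$ ($m{\left(Z \right)} = Z + Z = 2 Z$)
$\left(\left(P{\left(B \right)} + m{\left(v{\left(5 \right)} \right)}\right) + 149\right) - 157 = \left(\left(-6 + 2 \cdot 2 \cdot 5\right) + 149\right) - 157 = \left(\left(-6 + 2 \cdot 10\right) + 149\right) - 157 = \left(\left(-6 + 20\right) + 149\right) - 157 = \left(14 + 149\right) - 157 = 163 - 157 = 6$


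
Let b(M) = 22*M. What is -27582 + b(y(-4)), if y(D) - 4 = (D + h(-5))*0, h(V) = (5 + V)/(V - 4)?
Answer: -27494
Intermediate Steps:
h(V) = (5 + V)/(-4 + V)
y(D) = 4 (y(D) = 4 + (D + (5 - 5)/(-4 - 5))*0 = 4 + (D + 0/(-9))*0 = 4 + (D - ⅑*0)*0 = 4 + (D + 0)*0 = 4 + D*0 = 4 + 0 = 4)
-27582 + b(y(-4)) = -27582 + 22*4 = -27582 + 88 = -27494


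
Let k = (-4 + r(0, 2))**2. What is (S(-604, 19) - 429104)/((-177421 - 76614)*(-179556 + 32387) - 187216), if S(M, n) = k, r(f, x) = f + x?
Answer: -429100/37385889699 ≈ -1.1478e-5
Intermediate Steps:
k = 4 (k = (-4 + (0 + 2))**2 = (-4 + 2)**2 = (-2)**2 = 4)
S(M, n) = 4
(S(-604, 19) - 429104)/((-177421 - 76614)*(-179556 + 32387) - 187216) = (4 - 429104)/((-177421 - 76614)*(-179556 + 32387) - 187216) = -429100/(-254035*(-147169) - 187216) = -429100/(37386076915 - 187216) = -429100/37385889699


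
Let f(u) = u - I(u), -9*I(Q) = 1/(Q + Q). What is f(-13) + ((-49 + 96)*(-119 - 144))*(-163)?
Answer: 471470219/234 ≈ 2.0148e+6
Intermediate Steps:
I(Q) = -1/(18*Q) (I(Q) = -1/(9*(Q + Q)) = -1/(2*Q)/9 = -1/(18*Q))
f(u) = u + 1/(18*u) (f(u) = u - (-1)/(18*u) = u + 1/(18*u))
f(-13) + ((-49 + 96)*(-119 - 144))*(-163) = (-13 + (1/18)/(-13)) + ((-49 + 96)*(-119 - 144))*(-163) = (-13 + (1/18)*(-1/13)) + (47*(-263))*(-163) = (-13 - 1/234) - 12361*(-163) = -3043/234 + 2014843 = 471470219/234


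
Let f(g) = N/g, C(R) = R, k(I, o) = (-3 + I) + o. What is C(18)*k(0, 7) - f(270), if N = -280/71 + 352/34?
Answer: 11728172/162945 ≈ 71.976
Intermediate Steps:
k(I, o) = -3 + I + o
N = 7736/1207 (N = -280*1/71 + 352*(1/34) = -280/71 + 176/17 = 7736/1207 ≈ 6.4093)
f(g) = 7736/(1207*g)
C(18)*k(0, 7) - f(270) = 18*(-3 + 0 + 7) - 7736/(1207*270) = 18*4 - 7736/(1207*270) = 72 - 1*3868/162945 = 72 - 3868/162945 = 11728172/162945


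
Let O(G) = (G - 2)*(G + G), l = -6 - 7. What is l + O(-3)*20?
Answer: 587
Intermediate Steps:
l = -13
O(G) = 2*G*(-2 + G) (O(G) = (-2 + G)*(2*G) = 2*G*(-2 + G))
l + O(-3)*20 = -13 + (2*(-3)*(-2 - 3))*20 = -13 + (2*(-3)*(-5))*20 = -13 + 30*20 = -13 + 600 = 587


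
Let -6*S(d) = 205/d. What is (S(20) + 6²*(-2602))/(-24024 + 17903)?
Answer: 2248169/146904 ≈ 15.304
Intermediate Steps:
S(d) = -205/(6*d)
(S(20) + 6²*(-2602))/(-24024 + 17903) = (-205/6/20 + 6²*(-2602))/(-24024 + 17903) = (-205/6*1/20 + 36*(-2602))/(-6121) = (-41/24 - 93672)*(-1/6121) = -2248169/24*(-1/6121) = 2248169/146904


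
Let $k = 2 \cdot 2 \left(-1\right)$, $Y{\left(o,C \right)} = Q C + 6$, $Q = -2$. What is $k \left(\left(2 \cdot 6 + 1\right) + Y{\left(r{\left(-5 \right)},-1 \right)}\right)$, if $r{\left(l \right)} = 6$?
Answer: $-84$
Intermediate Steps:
$Y{\left(o,C \right)} = 6 - 2 C$ ($Y{\left(o,C \right)} = - 2 C + 6 = 6 - 2 C$)
$k = -4$ ($k = 4 \left(-1\right) = -4$)
$k \left(\left(2 \cdot 6 + 1\right) + Y{\left(r{\left(-5 \right)},-1 \right)}\right) = - 4 \left(\left(2 \cdot 6 + 1\right) + \left(6 - -2\right)\right) = - 4 \left(\left(12 + 1\right) + \left(6 + 2\right)\right) = - 4 \left(13 + 8\right) = \left(-4\right) 21 = -84$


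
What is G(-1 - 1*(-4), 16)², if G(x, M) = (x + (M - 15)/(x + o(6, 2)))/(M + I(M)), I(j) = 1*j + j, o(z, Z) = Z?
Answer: 1/225 ≈ 0.0044444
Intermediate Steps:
I(j) = 2*j (I(j) = j + j = 2*j)
G(x, M) = (x + (-15 + M)/(2 + x))/(3*M) (G(x, M) = (x + (M - 15)/(x + 2))/(M + 2*M) = (x + (-15 + M)/(2 + x))/((3*M)) = (x + (-15 + M)/(2 + x))*(1/(3*M)) = (x + (-15 + M)/(2 + x))/(3*M))
G(-1 - 1*(-4), 16)² = ((⅓)*(-15 + 16 + (-1 - 1*(-4))² + 2*(-1 - 1*(-4)))/(16*(2 + (-1 - 1*(-4)))))² = ((⅓)*(1/16)*(-15 + 16 + (-1 + 4)² + 2*(-1 + 4))/(2 + (-1 + 4)))² = ((⅓)*(1/16)*(-15 + 16 + 3² + 2*3)/(2 + 3))² = ((⅓)*(1/16)*(-15 + 16 + 9 + 6)/5)² = ((⅓)*(1/16)*(⅕)*16)² = (1/15)² = 1/225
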